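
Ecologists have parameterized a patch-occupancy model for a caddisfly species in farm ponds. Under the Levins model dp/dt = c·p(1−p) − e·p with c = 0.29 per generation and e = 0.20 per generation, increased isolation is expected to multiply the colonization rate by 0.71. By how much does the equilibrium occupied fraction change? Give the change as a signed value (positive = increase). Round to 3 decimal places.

Before: p* = 1 − 0.20/0.29 = 0.3103.
After the change, c = 0.2059, e = 0.2, so p* = 1 − 0.2/0.2059 = 0.0287.
Δp* = 0.0287 − 0.3103 = -0.2817.

-0.282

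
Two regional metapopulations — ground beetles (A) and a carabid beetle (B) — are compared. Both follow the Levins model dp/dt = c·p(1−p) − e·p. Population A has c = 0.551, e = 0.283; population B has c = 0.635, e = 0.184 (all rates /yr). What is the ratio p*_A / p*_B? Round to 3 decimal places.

0.685

A: p*_A = 1 − 0.283/0.551 = 0.4864.
B: p*_B = 1 − 0.184/0.635 = 0.7102.
p*_A / p*_B = 0.4864/0.7102 = 0.6848.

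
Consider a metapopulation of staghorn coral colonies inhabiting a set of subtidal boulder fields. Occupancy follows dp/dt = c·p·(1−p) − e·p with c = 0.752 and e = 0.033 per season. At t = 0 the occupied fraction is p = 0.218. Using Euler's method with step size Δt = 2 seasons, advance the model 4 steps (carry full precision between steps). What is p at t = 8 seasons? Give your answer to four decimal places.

0.9407

Update rule: p ← p + [c·p·(1−p) − e·p]·Δt with Δt = 2.
  1  |  dp/dt·Δt = +0.242008  |  p_1 = 0.460008
  2  |  dp/dt·Δt = +0.343234  |  p_2 = 0.803242
  3  |  dp/dt·Δt = +0.184685  |  p_3 = 0.987927
  4  |  dp/dt·Δt = -0.047264  |  p_4 = 0.940663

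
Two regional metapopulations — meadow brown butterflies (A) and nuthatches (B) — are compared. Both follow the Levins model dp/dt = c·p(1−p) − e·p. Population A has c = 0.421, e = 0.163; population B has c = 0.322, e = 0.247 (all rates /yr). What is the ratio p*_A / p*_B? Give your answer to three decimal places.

A: p*_A = 1 − 0.163/0.421 = 0.6128.
B: p*_B = 1 − 0.247/0.322 = 0.2329.
p*_A / p*_B = 0.6128/0.2329 = 2.6311.

2.631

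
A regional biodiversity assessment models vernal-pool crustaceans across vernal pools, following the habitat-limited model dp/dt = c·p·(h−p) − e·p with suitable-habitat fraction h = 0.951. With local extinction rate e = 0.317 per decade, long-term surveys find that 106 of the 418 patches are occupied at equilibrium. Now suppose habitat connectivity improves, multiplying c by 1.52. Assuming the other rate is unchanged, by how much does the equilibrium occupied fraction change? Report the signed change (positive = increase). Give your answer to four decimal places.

Observed p* = 106/418 = 0.25359.
Balance c(h−p*) = e gives c = e/(0.951 − 0.25359) = 0.317/0.69741 = 0.45454.
New p* = 0.951 − e/c = 0.951 − 0.31700/0.69090 = 0.49218.
Δp* = 0.49218 − 0.25359 = +0.23859.

0.2386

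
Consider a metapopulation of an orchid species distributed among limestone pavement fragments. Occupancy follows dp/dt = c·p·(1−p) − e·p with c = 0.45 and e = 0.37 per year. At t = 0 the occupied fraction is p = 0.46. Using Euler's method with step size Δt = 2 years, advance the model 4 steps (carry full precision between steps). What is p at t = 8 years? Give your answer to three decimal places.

0.242

Update rule: p ← p + [c·p·(1−p) − e·p]·Δt with Δt = 2.
step 1: Δp = -0.11684, p = 0.34316
step 2: Δp = -0.05108, p = 0.29208
step 3: Δp = -0.03005, p = 0.26203
step 4: Δp = -0.01987, p = 0.24216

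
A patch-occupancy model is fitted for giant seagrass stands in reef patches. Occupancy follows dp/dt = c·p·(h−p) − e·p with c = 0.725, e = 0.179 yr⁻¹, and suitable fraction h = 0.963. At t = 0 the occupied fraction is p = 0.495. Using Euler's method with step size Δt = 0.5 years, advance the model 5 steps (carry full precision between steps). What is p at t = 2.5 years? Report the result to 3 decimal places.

Update rule: p ← p + [c·p·(h−p) − e·p]·Δt with Δt = 0.5.
step 1: Δp = +0.03967, p = 0.53467
step 2: Δp = +0.03516, p = 0.56984
step 3: Δp = +0.03021, p = 0.60005
step 4: Δp = +0.02524, p = 0.62530
step 5: Δp = +0.02058, p = 0.64588

0.646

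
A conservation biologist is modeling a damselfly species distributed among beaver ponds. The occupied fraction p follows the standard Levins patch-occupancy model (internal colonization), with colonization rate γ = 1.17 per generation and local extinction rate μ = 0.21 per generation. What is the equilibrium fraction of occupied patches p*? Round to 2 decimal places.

0.82

Setting dp/dt = 0 and dividing through by p* gives γ·(1−p*) = μ.
So p* = 1 − μ/γ = 1 − 0.21/1.17 = 1 − 0.1795 = 0.8205.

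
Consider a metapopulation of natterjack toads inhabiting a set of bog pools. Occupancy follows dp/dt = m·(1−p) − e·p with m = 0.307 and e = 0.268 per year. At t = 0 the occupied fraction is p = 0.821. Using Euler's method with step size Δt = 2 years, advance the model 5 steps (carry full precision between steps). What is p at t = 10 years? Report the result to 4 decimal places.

Update rule: p ← p + [m·(1−p) − e·p]·Δt with Δt = 2.
step 1: Δp = -0.33015, p = 0.49085
step 2: Δp = +0.04952, p = 0.54037
step 3: Δp = -0.00743, p = 0.53294
step 4: Δp = +0.00111, p = 0.53406
step 5: Δp = -0.00017, p = 0.53389

0.5339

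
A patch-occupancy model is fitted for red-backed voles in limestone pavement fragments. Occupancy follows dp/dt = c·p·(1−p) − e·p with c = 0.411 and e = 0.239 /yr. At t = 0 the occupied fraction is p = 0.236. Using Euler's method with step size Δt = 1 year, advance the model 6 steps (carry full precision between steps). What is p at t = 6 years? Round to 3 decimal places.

Update rule: p ← p + [c·p·(1−p) − e·p]·Δt with Δt = 1.
p: 0.23600 → 0.25370  (Δp = +0.01770)
p: 0.25370 → 0.27088  (Δp = +0.01718)
p: 0.27088 → 0.28732  (Δp = +0.01643)
p: 0.28732 → 0.30281  (Δp = +0.01549)
p: 0.30281 → 0.31720  (Δp = +0.01440)
p: 0.31720 → 0.33041  (Δp = +0.01320)

0.330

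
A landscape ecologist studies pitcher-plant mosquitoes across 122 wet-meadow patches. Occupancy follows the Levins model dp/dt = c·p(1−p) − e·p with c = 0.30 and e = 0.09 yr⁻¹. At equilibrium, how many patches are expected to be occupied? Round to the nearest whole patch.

p* = 1 − e/c = 1 − 0.09/0.30 = 0.7000.
Expected occupied patches = N × p* = 122 × 0.7000 = 85.40 ≈ 85.

85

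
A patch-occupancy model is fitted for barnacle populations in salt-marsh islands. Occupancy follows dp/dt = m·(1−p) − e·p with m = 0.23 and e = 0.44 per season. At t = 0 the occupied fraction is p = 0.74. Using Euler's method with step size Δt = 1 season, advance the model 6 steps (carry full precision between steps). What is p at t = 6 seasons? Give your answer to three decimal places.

Update rule: p ← p + [m·(1−p) − e·p]·Δt with Δt = 1.
  1  |  dp/dt·Δt = -0.265800  |  p_1 = 0.474200
  2  |  dp/dt·Δt = -0.087714  |  p_2 = 0.386486
  3  |  dp/dt·Δt = -0.028946  |  p_3 = 0.357540
  4  |  dp/dt·Δt = -0.009552  |  p_4 = 0.347988
  5  |  dp/dt·Δt = -0.003152  |  p_5 = 0.344836
  6  |  dp/dt·Δt = -0.001040  |  p_6 = 0.343796

0.344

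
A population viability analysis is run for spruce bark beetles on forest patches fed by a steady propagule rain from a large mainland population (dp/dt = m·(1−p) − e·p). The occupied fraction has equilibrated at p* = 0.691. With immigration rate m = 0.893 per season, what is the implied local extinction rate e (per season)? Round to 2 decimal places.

0.40

At equilibrium m(1−p*) = e·p*, so e = m(1−p*)/p*.
e = 0.893 × 0.3090 / 0.691 = 0.3993.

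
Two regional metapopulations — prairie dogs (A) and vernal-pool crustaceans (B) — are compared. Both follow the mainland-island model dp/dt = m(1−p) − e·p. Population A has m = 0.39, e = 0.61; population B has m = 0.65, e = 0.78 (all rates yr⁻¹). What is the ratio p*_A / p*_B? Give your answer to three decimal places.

0.858

A: p*_A = m/(m+e) = 0.39/1.0000 = 0.3900.
B: p*_B = 0.65/1.4300 = 0.4545.
p*_A / p*_B = 0.3900/0.4545 = 0.8580.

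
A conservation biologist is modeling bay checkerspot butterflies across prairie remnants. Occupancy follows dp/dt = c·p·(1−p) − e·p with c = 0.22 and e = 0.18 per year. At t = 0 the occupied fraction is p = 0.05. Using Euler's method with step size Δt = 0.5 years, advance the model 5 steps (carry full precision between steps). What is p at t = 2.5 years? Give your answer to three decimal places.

Update rule: p ← p + [c·p·(1−p) − e·p]·Δt with Δt = 0.5.
p: 0.05000 → 0.05073  (Δp = +0.00073)
p: 0.05073 → 0.05146  (Δp = +0.00073)
p: 0.05146 → 0.05219  (Δp = +0.00074)
p: 0.05219 → 0.05294  (Δp = +0.00074)
p: 0.05294 → 0.05369  (Δp = +0.00075)

0.054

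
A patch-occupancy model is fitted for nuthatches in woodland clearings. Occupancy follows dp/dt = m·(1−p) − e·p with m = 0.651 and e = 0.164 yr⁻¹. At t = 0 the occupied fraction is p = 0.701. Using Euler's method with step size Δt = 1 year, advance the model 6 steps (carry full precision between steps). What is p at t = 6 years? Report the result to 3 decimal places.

Update rule: p ← p + [m·(1−p) − e·p]·Δt with Δt = 1.
  1  |  dp/dt·Δt = +0.079685  |  p_1 = 0.780685
  2  |  dp/dt·Δt = +0.014742  |  p_2 = 0.795427
  3  |  dp/dt·Δt = +0.002727  |  p_3 = 0.798154
  4  |  dp/dt·Δt = +0.000505  |  p_4 = 0.798658
  5  |  dp/dt·Δt = +0.000093  |  p_5 = 0.798752
  6  |  dp/dt·Δt = +0.000017  |  p_6 = 0.798769

0.799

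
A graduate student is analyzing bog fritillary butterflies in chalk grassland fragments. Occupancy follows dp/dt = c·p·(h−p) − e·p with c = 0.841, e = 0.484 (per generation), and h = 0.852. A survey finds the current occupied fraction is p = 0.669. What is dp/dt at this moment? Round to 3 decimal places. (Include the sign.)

-0.221

Colonization term: c·p·(h−p) = 0.841×0.669×0.1830 = 0.10296.
Extinction term: e·p = 0.32380.
dp/dt = 0.10296 − 0.32380 = -0.22083.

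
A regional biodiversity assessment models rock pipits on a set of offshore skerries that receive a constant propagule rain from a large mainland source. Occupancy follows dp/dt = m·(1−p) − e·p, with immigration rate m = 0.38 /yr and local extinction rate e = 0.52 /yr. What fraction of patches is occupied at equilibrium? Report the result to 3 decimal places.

At equilibrium the propagule rain into empty patches balances local extinction: m(1−p*) = e·p*.
p* = m/(m+e) = 0.38/(0.38+0.52) = 0.38/0.9000 = 0.4222.

0.422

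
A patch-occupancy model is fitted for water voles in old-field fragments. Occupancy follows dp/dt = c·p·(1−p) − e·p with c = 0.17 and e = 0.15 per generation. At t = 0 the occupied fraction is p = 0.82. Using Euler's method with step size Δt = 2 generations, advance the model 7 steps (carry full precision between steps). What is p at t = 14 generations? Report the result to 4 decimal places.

Update rule: p ← p + [c·p·(1−p) − e·p]·Δt with Δt = 2.
step 1: Δp = -0.19582, p = 0.62418
step 2: Δp = -0.10750, p = 0.51669
step 3: Δp = -0.07010, p = 0.44659
step 4: Δp = -0.04995, p = 0.39664
step 5: Δp = -0.03762, p = 0.35902
step 6: Δp = -0.02946, p = 0.32955
step 7: Δp = -0.02374, p = 0.30581

0.3058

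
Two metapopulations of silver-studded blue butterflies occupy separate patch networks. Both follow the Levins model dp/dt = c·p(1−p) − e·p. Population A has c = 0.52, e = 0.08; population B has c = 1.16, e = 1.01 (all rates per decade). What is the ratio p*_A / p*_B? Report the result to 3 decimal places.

6.544

A: p*_A = 1 − 0.08/0.52 = 0.8462.
B: p*_B = 1 − 1.01/1.16 = 0.1293.
p*_A / p*_B = 0.8462/0.1293 = 6.5436.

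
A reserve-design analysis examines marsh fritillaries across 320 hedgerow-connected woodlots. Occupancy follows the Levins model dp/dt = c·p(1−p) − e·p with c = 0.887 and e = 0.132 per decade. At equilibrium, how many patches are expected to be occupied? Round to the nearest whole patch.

p* = 1 − e/c = 1 − 0.132/0.887 = 0.8512.
Expected occupied patches = N × p* = 320 × 0.8512 = 272.38 ≈ 272.

272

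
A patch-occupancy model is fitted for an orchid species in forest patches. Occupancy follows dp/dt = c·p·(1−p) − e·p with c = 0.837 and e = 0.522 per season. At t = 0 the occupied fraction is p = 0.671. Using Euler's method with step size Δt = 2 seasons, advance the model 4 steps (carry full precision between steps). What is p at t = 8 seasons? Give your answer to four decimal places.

0.3740

Update rule: p ← p + [c·p·(1−p) − e·p]·Δt with Δt = 2.
  1  |  dp/dt·Δt = -0.330973  |  p_1 = 0.340027
  2  |  dp/dt·Δt = +0.020672  |  p_2 = 0.360699
  3  |  dp/dt·Δt = +0.009447  |  p_3 = 0.370146
  4  |  dp/dt·Δt = +0.003841  |  p_4 = 0.373986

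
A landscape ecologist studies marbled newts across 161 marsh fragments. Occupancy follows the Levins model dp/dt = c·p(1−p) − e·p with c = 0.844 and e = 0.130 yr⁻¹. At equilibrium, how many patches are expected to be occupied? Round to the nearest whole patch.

136

p* = 1 − e/c = 1 − 0.130/0.844 = 0.8460.
Expected occupied patches = N × p* = 161 × 0.8460 = 136.20 ≈ 136.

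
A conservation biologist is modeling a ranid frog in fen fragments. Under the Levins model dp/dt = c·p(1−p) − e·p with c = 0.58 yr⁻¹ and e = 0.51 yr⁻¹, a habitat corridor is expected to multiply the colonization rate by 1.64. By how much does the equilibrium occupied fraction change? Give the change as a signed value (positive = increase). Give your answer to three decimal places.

Before: p* = 1 − 0.51/0.58 = 0.1207.
After the change, c = 0.9512, e = 0.51, so p* = 1 − 0.51/0.9512 = 0.4638.
Δp* = 0.4638 − 0.1207 = +0.3431.

0.343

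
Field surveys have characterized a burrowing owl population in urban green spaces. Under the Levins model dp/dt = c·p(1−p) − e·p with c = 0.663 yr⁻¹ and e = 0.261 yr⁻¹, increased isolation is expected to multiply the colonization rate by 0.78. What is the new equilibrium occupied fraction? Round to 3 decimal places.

Before: p* = 1 − 0.261/0.663 = 0.6063.
After the change, c = 0.51714, e = 0.261, so p* = 1 − 0.261/0.51714 = 0.4953.

0.495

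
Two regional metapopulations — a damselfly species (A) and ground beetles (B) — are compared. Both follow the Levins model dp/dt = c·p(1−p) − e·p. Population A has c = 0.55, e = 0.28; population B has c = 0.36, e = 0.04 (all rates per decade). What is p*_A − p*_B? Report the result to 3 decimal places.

-0.398

A: p*_A = 1 − 0.28/0.55 = 0.4909.
B: p*_B = 1 − 0.04/0.36 = 0.8889.
p*_A − p*_B = 0.4909 − 0.8889 = -0.3980.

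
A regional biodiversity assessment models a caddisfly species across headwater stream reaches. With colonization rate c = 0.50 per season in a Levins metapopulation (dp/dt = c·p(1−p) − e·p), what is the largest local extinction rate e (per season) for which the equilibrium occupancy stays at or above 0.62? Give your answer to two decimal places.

0.19

1 − e/c ≥ 0.62 ⇒ e ≤ c(1 − 0.62) = 0.50 × 0.3800.
e_max = 0.1900.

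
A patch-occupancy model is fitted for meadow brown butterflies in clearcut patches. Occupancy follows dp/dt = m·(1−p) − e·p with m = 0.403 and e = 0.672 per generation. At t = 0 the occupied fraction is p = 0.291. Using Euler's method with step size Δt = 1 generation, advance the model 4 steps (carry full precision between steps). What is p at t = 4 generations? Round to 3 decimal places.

0.375

Update rule: p ← p + [m·(1−p) − e·p]·Δt with Δt = 1.
p: 0.29100 → 0.38118  (Δp = +0.09018)
p: 0.38118 → 0.37441  (Δp = -0.00676)
p: 0.37441 → 0.37492  (Δp = +0.00051)
p: 0.37492 → 0.37488  (Δp = -0.00004)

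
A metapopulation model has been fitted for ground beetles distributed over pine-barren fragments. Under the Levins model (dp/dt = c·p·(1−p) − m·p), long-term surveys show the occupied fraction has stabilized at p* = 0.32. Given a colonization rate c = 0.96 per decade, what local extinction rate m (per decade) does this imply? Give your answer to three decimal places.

0.653

At equilibrium c(1−p*) = m.
m = 0.96 × (1 − 0.32) = 0.96 × 0.6800 = 0.6528.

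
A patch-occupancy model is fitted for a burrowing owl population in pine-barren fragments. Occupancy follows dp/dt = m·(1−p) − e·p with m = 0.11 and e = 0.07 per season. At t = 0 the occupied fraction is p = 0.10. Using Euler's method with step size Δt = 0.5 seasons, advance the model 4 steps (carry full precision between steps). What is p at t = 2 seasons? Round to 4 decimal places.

0.2606

Update rule: p ← p + [m·(1−p) − e·p]·Δt with Δt = 0.5.
step 1: Δp = +0.04600, p = 0.14600
step 2: Δp = +0.04186, p = 0.18786
step 3: Δp = +0.03809, p = 0.22595
step 4: Δp = +0.03466, p = 0.26062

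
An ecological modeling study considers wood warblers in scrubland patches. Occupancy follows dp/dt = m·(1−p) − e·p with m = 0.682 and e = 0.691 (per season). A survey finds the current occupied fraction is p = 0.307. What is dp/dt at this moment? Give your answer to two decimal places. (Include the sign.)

0.26

Colonization term: m·(1−p) = 0.682×0.6930 = 0.47263.
Extinction term: e·p = 0.21214.
dp/dt = 0.47263 − 0.21214 = 0.26049.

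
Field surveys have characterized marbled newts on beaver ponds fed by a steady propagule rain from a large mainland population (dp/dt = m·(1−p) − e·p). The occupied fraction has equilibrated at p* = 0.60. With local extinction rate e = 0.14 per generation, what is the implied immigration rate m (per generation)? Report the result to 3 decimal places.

At equilibrium m(1−p*) = e·p*, so m = e·p*/(1−p*).
m = 0.14 × 0.60 / 0.4000 = 0.0840/0.4000 = 0.2100.

0.210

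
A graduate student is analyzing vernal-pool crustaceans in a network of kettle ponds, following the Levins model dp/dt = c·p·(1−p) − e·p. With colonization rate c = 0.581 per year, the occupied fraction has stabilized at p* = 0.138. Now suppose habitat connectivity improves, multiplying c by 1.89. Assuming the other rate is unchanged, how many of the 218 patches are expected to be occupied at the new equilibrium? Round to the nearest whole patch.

119

Balance c(1−p*) = e gives e = 0.581×(1 − 0.13800) = 0.50082.
New p* = 1 − e/c = 1 − 0.50082/1.09809 = 0.54392.
Expected occupied = 218 × 0.54392 = 118.57 ≈ 119.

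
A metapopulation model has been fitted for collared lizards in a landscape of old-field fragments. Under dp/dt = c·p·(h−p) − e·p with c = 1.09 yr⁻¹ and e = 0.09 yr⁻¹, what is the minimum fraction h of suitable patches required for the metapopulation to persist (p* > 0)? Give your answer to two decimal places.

p* = h − e/c is positive only when h > e/c.
h_min = e/c = 0.09/1.09 = 0.0826.

0.08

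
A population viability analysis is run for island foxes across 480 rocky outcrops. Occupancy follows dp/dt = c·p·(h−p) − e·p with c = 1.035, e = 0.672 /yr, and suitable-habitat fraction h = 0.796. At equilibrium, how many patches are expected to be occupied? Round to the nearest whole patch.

p* = h − e/c = 0.796 − 0.6493 = 0.1467.
Expected occupied patches = N × p* = 480 × 0.1467 = 70.43 ≈ 70.

70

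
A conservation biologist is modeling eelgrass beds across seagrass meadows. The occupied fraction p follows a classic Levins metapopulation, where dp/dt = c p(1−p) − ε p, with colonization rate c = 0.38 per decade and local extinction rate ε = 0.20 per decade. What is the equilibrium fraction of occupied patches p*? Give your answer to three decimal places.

0.474

At equilibrium, colonization balances extinction: c·p*·(1−p*) = ε·p*.
So p* = 1 − ε/c = 1 − 0.20/0.38 = 1 − 0.5263 = 0.4737.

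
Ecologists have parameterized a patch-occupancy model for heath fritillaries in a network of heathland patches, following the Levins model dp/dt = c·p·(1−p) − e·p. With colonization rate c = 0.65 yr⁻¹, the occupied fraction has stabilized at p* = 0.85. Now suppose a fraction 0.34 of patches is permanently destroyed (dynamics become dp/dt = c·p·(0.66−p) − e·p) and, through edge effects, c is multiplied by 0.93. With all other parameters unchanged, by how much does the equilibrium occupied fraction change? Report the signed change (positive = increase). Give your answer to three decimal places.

-0.351

Balance c(1−p*) = e gives e = 0.65×(1 − 0.85000) = 0.09750.
New p* = 0.66 − e/c = 0.66 − 0.09750/0.60450 = 0.49871.
Δp* = 0.49871 − 0.85000 = -0.35129.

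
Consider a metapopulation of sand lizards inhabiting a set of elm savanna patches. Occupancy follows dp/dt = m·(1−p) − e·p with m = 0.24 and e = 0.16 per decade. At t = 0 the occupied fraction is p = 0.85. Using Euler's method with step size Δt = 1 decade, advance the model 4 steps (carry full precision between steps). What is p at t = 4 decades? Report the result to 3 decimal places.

0.632

Update rule: p ← p + [m·(1−p) − e·p]·Δt with Δt = 1.
t = 1: p = 0.85000 + (-0.10000) = 0.75000
t = 2: p = 0.75000 + (-0.06000) = 0.69000
t = 3: p = 0.69000 + (-0.03600) = 0.65400
t = 4: p = 0.65400 + (-0.02160) = 0.63240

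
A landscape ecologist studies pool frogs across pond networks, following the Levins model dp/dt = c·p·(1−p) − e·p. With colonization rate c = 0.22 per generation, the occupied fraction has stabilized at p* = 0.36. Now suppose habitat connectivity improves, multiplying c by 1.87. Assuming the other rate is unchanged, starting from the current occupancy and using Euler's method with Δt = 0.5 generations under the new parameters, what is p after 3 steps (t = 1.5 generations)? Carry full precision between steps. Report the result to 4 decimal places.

Balance c(1−p*) = e gives e = 0.22×(1 − 0.36000) = 0.14080.
Starting from p₀ = 0.36000; update p ← p + (dp/dt)·Δt with the new parameters.
t = 0.5: p = 0.36000 + (+0.02205) = 0.38205
t = 1: p = 0.38205 + (+0.02167) = 0.40372
t = 1.5: p = 0.40372 + (+0.02110) = 0.42481

0.4248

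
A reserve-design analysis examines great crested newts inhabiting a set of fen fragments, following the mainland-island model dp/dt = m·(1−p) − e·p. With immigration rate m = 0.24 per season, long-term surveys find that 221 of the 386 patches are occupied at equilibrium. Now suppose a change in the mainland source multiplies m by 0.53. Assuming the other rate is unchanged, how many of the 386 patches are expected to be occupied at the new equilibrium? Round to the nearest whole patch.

160

Observed p* = 221/386 = 0.57254.
Balance m(1−p*) = e·p* gives e = m(1−p*)/p* = 0.24×0.42746/0.57254 = 0.17918.
New p* = m/(m+e) = 0.12720/(0.12720+0.17918) = 0.41517.
Expected occupied = 386 × 0.41517 = 160.26 ≈ 160.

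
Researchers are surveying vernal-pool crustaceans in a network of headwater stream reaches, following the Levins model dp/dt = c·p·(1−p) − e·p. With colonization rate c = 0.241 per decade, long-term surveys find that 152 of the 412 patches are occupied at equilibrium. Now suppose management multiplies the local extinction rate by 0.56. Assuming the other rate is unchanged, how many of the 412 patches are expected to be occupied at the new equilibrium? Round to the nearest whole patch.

Observed p* = 152/412 = 0.36893.
Balance c(1−p*) = e gives e = 0.241×(1 − 0.36893) = 0.15209.
New p* = 1 − e/c = 1 − 0.08517/0.24100 = 0.64660.
Expected occupied = 412 × 0.64660 = 266.40 ≈ 266.

266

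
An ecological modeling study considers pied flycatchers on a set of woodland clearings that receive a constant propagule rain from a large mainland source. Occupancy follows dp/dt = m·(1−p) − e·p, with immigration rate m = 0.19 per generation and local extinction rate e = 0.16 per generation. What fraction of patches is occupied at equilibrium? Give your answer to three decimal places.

0.543

At equilibrium the propagule rain into empty patches balances local extinction: m(1−p*) = e·p*.
p* = m/(m+e) = 0.19/(0.19+0.16) = 0.19/0.3500 = 0.5429.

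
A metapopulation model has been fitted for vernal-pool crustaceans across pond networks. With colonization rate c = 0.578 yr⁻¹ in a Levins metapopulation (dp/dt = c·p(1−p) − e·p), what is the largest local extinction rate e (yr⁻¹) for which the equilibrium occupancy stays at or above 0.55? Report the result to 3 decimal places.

0.260

1 − e/c ≥ 0.55 ⇒ e ≤ c(1 − 0.55) = 0.578 × 0.4500.
e_max = 0.2601.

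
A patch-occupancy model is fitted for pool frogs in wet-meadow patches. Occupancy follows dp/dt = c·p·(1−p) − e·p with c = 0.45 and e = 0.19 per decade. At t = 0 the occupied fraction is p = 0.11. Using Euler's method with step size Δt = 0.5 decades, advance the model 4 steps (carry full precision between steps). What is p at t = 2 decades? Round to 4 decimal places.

Update rule: p ← p + [c·p·(1−p) − e·p]·Δt with Δt = 0.5.
step 1: Δp = +0.01158, p = 0.12158
step 2: Δp = +0.01248, p = 0.13406
step 3: Δp = +0.01338, p = 0.14744
step 4: Δp = +0.01428, p = 0.16172

0.1617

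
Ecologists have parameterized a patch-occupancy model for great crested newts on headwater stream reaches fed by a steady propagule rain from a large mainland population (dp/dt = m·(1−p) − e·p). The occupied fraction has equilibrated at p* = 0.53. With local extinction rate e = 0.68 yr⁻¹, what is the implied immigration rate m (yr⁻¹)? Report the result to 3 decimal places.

At equilibrium m(1−p*) = e·p*, so m = e·p*/(1−p*).
m = 0.68 × 0.53 / 0.4700 = 0.3604/0.4700 = 0.7668.

0.767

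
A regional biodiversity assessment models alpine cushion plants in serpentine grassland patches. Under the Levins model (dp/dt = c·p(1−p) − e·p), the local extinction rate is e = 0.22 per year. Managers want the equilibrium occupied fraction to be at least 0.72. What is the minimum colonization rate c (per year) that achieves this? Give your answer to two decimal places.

0.79

p* = 1 − e/c ≥ 0.72 requires e/c ≤ 0.2800, i.e. c ≥ e/0.2800.
c_min = 0.22/0.2800 = 0.7857.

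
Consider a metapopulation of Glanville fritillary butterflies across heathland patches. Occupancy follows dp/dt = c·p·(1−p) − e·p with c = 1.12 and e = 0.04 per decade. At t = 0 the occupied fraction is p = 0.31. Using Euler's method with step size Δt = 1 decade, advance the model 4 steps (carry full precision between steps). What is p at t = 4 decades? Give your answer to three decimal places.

Update rule: p ← p + [c·p·(1−p) − e·p]·Δt with Δt = 1.
t = 1: p = 0.31000 + (+0.22717) = 0.53717
t = 2: p = 0.53717 + (+0.25697) = 0.79413
t = 3: p = 0.79413 + (+0.15134) = 0.94547
t = 4: p = 0.94547 + (+0.01992) = 0.96539

0.965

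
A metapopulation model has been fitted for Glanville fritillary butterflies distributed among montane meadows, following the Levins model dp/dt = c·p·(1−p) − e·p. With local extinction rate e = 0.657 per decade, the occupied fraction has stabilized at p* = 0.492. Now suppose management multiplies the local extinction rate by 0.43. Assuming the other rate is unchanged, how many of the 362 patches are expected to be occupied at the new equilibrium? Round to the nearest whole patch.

283

Balance c(1−p*) = e gives c = e/(1 − 0.49200) = 0.657/0.50800 = 1.29331.
New p* = 1 − e/c = 1 − 0.28251/1.29331 = 0.78156.
Expected occupied = 362 × 0.78156 = 282.92 ≈ 283.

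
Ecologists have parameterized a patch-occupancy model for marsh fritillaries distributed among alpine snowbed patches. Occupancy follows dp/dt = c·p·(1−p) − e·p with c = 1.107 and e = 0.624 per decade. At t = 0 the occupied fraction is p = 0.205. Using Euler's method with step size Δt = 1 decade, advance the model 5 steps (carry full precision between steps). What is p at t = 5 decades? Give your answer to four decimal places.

Update rule: p ← p + [c·p·(1−p) − e·p]·Δt with Δt = 1.
p: 0.20500 → 0.25749  (Δp = +0.05249)
p: 0.25749 → 0.30847  (Δp = +0.05097)
p: 0.30847 → 0.35212  (Δp = +0.04366)
p: 0.35212 → 0.38494  (Δp = +0.03282)
p: 0.38494 → 0.40683  (Δp = +0.02189)

0.4068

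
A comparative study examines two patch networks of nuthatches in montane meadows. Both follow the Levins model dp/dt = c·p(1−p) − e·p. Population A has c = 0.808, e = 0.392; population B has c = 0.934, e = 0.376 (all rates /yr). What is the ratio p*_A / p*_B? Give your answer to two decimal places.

0.86

A: p*_A = 1 − 0.392/0.808 = 0.5149.
B: p*_B = 1 − 0.376/0.934 = 0.5974.
p*_A / p*_B = 0.5149/0.5974 = 0.8618.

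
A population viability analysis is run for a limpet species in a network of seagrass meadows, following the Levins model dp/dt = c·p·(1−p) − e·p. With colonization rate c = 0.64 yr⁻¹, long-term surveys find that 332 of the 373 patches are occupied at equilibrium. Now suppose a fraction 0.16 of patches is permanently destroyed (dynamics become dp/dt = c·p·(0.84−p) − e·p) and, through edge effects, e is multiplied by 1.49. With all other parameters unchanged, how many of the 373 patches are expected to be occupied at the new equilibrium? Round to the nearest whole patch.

252

Observed p* = 332/373 = 0.89008.
Balance c(1−p*) = e gives e = 0.64×(1 − 0.89008) = 0.07035.
New p* = 0.84 − e/c = 0.84 − 0.10482/0.64000 = 0.67622.
Expected occupied = 373 × 0.67622 = 252.23 ≈ 252.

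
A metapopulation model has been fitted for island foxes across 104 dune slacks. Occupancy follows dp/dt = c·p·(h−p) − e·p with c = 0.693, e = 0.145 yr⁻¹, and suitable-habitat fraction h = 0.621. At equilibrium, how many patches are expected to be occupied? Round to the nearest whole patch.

p* = h − e/c = 0.621 − 0.2092 = 0.4118.
Expected occupied patches = N × p* = 104 × 0.4118 = 42.82 ≈ 43.

43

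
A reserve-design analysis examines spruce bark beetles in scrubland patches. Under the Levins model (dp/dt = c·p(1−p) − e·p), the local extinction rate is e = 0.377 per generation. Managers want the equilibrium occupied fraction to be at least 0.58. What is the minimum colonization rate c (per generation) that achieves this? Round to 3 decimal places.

p* = 1 − e/c ≥ 0.58 requires e/c ≤ 0.4200, i.e. c ≥ e/0.4200.
c_min = 0.377/0.4200 = 0.8976.

0.898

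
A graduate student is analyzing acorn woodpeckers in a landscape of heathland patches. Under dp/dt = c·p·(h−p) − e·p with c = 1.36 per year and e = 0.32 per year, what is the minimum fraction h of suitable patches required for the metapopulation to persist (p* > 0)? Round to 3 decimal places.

p* = h − e/c is positive only when h > e/c.
h_min = e/c = 0.32/1.36 = 0.2353.

0.235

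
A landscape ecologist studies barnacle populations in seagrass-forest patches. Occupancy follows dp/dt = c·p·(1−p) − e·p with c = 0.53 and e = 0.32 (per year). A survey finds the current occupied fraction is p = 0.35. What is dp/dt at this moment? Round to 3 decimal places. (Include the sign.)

Colonization term: c·p·(1−p) = 0.53×0.35×0.6500 = 0.12058.
Extinction term: e·p = 0.11200.
dp/dt = 0.12058 − 0.11200 = 0.00858.

0.009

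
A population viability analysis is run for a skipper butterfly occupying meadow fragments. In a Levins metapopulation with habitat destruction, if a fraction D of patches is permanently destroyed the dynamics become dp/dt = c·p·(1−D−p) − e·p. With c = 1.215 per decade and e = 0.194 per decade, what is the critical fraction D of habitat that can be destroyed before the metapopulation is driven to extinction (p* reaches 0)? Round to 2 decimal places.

0.84

The nontrivial equilibrium is p* = (1−D) − e/c; extinction occurs when this hits zero.
So D_crit = 1 − e/c = 1 − 0.194/1.215 = 1 − 0.1597 = 0.8403.
This equals the undisturbed p*, a classic result of Lande's extension.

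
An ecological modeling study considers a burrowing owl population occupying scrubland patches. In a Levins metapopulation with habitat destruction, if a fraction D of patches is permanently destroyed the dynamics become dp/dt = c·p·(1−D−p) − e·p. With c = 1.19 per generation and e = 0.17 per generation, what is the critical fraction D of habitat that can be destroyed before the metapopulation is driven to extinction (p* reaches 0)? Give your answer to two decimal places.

0.86

The nontrivial equilibrium is p* = (1−D) − e/c; extinction occurs when this hits zero.
So D_crit = 1 − e/c = 1 − 0.17/1.19 = 1 − 0.1429 = 0.8571.
This equals the undisturbed p*, a classic result of Lande's extension.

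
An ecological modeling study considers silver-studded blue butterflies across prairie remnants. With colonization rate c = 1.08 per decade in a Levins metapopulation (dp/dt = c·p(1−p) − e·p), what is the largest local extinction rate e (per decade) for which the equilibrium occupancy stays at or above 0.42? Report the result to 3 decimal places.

1 − e/c ≥ 0.42 ⇒ e ≤ c(1 − 0.42) = 1.08 × 0.5800.
e_max = 0.6264.

0.626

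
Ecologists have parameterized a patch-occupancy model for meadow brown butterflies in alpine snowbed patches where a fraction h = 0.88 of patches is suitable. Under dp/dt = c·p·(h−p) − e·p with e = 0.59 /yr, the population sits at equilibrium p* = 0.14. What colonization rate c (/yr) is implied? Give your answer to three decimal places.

At equilibrium c(h−p*) = e, so c = e/(h−p*).
c = 0.59/(0.88 − 0.14) = 0.59/0.7400 = 0.7973.

0.797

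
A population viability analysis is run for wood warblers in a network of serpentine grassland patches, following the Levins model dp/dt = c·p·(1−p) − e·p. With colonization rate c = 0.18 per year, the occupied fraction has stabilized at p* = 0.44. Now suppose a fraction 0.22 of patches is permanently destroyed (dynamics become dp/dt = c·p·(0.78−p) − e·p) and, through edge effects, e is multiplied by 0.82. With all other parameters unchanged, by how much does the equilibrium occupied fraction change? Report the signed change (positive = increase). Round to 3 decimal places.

-0.119

Balance c(1−p*) = e gives e = 0.18×(1 − 0.44000) = 0.10080.
New p* = 0.78 − e/c = 0.78 − 0.08266/0.18000 = 0.32078.
Δp* = 0.32078 − 0.44000 = -0.11922.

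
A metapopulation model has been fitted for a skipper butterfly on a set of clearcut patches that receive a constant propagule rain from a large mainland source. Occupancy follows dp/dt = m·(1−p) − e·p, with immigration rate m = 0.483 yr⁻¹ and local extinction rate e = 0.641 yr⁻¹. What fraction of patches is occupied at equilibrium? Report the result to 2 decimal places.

At equilibrium the propagule rain into empty patches balances local extinction: m(1−p*) = e·p*.
p* = m/(m+e) = 0.483/(0.483+0.641) = 0.483/1.1240 = 0.4297.

0.43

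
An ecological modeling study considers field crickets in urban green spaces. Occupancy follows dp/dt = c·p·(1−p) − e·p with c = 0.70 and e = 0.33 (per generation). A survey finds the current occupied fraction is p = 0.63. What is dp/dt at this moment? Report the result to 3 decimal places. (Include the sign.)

Colonization term: c·p·(1−p) = 0.70×0.63×0.3700 = 0.16317.
Extinction term: e·p = 0.20790.
dp/dt = 0.16317 − 0.20790 = -0.04473.

-0.045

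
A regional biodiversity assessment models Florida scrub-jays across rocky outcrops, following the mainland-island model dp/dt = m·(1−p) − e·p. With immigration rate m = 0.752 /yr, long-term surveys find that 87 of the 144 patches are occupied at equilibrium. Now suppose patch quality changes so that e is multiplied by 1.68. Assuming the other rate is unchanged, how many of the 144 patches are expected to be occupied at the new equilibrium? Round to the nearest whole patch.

Observed p* = 87/144 = 0.60417.
Balance m(1−p*) = e·p* gives e = m(1−p*)/p* = 0.752×0.39583/0.60417 = 0.49268.
New p* = m/(m+e) = 0.75200/(0.75200+0.82770) = 0.47604.
Expected occupied = 144 × 0.47604 = 68.55 ≈ 69.

69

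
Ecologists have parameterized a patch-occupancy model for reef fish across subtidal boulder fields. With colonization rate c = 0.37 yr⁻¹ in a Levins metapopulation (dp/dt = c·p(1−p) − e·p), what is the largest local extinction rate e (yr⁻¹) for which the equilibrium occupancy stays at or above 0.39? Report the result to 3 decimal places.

1 − e/c ≥ 0.39 ⇒ e ≤ c(1 − 0.39) = 0.37 × 0.6100.
e_max = 0.2257.

0.226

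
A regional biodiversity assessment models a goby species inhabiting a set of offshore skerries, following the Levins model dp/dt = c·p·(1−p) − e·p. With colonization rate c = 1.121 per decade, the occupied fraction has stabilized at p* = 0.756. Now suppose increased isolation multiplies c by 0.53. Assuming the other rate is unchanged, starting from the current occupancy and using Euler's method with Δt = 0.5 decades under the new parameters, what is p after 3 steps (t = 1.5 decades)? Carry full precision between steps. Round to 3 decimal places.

Balance c(1−p*) = e gives e = 1.121×(1 − 0.75600) = 0.27352.
Starting from p₀ = 0.75600; update p ← p + (dp/dt)·Δt with the new parameters.
p: 0.75600 → 0.70741  (Δp = -0.04859)
p: 0.70741 → 0.67215  (Δp = -0.03526)
p: 0.67215 → 0.64569  (Δp = -0.02646)

0.646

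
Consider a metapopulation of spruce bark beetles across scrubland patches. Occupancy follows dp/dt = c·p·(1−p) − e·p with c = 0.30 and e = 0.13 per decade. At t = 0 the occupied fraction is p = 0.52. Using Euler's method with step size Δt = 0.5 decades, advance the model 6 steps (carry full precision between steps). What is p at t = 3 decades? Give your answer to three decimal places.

0.538

Update rule: p ← p + [c·p·(1−p) − e·p]·Δt with Δt = 0.5.
p: 0.52000 → 0.52364  (Δp = +0.00364)
p: 0.52364 → 0.52702  (Δp = +0.00338)
p: 0.52702 → 0.53015  (Δp = +0.00313)
p: 0.53015 → 0.53306  (Δp = +0.00290)
p: 0.53306 → 0.53574  (Δp = +0.00269)
p: 0.53574 → 0.53823  (Δp = +0.00248)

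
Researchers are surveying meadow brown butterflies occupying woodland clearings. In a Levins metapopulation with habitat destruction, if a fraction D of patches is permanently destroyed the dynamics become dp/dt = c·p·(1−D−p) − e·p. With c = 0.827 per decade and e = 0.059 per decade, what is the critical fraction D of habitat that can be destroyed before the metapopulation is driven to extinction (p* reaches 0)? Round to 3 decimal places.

The nontrivial equilibrium is p* = (1−D) − e/c; extinction occurs when this hits zero.
So D_crit = 1 − e/c = 1 − 0.059/0.827 = 1 − 0.0713 = 0.9287.
This equals the undisturbed p*, a classic result of Lande's extension.

0.929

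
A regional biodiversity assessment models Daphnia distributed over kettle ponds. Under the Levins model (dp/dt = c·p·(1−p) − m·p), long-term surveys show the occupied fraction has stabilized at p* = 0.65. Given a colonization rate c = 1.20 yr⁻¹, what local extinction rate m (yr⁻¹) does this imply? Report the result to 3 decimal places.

0.420

At equilibrium c(1−p*) = m.
m = 1.20 × (1 − 0.65) = 1.20 × 0.3500 = 0.4200.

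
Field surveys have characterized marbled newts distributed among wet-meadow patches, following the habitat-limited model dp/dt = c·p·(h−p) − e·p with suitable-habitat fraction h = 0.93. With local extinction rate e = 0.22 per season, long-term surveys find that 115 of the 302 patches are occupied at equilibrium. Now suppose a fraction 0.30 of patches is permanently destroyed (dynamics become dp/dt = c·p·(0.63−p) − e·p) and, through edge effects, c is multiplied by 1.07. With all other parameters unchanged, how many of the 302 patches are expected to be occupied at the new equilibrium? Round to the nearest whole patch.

Observed p* = 115/302 = 0.38079.
Balance c(h−p*) = e gives c = e/(0.93 − 0.38079) = 0.22/0.54921 = 0.40058.
New p* = 0.63 − e/c = 0.63 − 0.22000/0.42862 = 0.11672.
Expected occupied = 302 × 0.11672 = 35.25 ≈ 35.

35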